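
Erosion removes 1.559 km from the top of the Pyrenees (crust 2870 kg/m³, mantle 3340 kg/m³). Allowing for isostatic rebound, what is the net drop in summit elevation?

Rebound u = e ρ_c/ρ_m = 1.559 km × 2870/3340 = 1.34 km.
Net surface drop = e − u = 1.559 km − 1.34 km = e (ρ_m − ρ_c)/ρ_m = 0.219 km.

0.219 km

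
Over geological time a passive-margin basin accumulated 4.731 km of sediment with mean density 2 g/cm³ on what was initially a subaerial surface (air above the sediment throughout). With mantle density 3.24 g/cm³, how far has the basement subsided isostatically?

Subaerial load: s = t ρ_sed / ρ_m = 4.731 km × 2/3.24 = 2.92 km.

2.92 km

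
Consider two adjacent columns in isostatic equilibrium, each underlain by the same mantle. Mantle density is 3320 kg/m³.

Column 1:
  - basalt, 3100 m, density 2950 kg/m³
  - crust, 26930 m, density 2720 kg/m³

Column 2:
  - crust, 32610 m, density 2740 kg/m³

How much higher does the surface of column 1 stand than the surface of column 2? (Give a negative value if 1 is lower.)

For any compensation level in the mantle, the mantle terms cancel and isostasy reduces to e = (Σt_1 − Σt_2) − (Σ(ρt)_1 − Σ(ρt)_2) / ρ_m.
Σt_1 = 30030 m; Σt_2 = 32610 m; Σ(ρt)_1 = 82394600; Σ(ρt)_2 = 89351400 (in m·kg/m³).
e = (30030 − 32610) − (82394600 − 89351400) / 3320 = −485 m.

−485 m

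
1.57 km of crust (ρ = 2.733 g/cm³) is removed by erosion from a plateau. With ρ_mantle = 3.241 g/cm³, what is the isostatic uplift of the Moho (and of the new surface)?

Unloading: uplift u = e ρ_c/ρ_m = 1.57 km × 2.733/3.241 = 1.32 km.

1.32 km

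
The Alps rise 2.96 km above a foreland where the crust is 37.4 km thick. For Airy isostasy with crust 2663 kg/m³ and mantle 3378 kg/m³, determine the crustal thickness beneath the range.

51.4 km

Root depth r = h ρ_c / (ρ_m − ρ_c) = 2.96 km × 2663 / 715 = 11.02 km.
Total thickness = T + h + r = 37.4 km + 2.96 km + 11.02 km = 51.4 km.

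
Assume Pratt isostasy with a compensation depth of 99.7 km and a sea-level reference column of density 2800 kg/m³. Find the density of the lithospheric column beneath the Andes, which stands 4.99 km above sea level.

Pratt balance: ρ_ref D = ρ (D + h).
ρ = ρ_ref D/(D + h) = 2800 × 99.7 km/(99.7 km + 4.99 km) = 2670 kg/m³.

2670 kg/m³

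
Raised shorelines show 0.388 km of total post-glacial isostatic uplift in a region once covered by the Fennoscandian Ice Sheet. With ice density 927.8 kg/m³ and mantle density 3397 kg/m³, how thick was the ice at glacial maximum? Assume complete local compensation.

u = t ρ_ice/ρ_m → t = u ρ_m/ρ_ice = 0.388 km × 3397/927.8 = 1.42 km.

1.42 km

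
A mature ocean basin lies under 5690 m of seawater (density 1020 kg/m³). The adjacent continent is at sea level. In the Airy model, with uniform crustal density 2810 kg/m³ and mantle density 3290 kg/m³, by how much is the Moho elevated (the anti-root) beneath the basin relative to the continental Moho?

Equating mass per unit area of the two columns: replacing crust with seawater at the top is compensated by replacing crust with mantle at the base: d (ρ_c − ρ_w) = a (ρ_m − ρ_c).
a = d (ρ_c − ρ_w)/(ρ_m − ρ_c) = 5690 m × 1790/480 = 21200 m.

21200 m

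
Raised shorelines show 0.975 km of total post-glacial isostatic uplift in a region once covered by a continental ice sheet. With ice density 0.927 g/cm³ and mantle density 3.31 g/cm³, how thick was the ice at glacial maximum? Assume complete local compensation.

3.48 km

u = t ρ_ice/ρ_m → t = u ρ_m/ρ_ice = 0.975 km × 3.31/0.927 = 3.48 km.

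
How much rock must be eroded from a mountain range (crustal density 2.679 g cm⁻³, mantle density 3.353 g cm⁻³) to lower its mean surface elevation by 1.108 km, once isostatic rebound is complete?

Net drop Δ = e − u = e − e ρ_c/ρ_m = e (ρ_m − ρ_c)/ρ_m.
e = Δ ρ_m/(ρ_m − ρ_c) = 1.108 km × 3.353/0.674 = 5.51 km.

5.51 km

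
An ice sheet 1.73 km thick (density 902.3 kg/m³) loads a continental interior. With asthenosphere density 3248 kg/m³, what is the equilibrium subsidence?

Equating mass per unit area of the two columns: the ice load ρ_ice t is balanced by mantle displaced below, ρ_m s.
s = t ρ_ice / ρ_m = 1.73 km × 902.3/3248 = 0.481 km.

0.481 km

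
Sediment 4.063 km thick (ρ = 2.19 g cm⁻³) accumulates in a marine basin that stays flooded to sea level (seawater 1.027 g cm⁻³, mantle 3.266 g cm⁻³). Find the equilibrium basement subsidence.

Submarine loading: the sediment displaces seawater, and the subsidence is in turn flooded, so s (ρ_m − ρ_w) = t (ρ_sed − ρ_w).
s = 4.063 km × (2.19 − 1.027) / (3.266 − 1.027) = 2.11 km.

2.11 km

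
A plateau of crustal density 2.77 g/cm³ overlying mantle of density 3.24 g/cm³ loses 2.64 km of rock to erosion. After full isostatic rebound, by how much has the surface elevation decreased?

0.383 km

Rebound u = e ρ_c/ρ_m = 2.64 km × 2.77/3.24 = 2.257 km.
Net surface drop = e − u = 2.64 km − 2.257 km = e (ρ_m − ρ_c)/ρ_m = 0.383 km.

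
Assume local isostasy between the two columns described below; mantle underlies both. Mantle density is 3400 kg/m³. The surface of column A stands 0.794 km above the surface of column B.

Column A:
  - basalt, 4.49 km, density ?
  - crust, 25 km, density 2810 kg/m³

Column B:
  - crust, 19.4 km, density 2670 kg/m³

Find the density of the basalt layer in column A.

2930 kg/m³

Take the compensation level at the base of the deeper column (depth z_c below the surface of column A) and equate Σ ρ_i t_i down to z_c; mantle fills any gap and the z_c terms cancel.
Column A: 4.49×ρ + 25×2810 + (z_c − 29.49)×3400
Column B: 0.794×0 + 19.4×2670 + (z_c − 0.794 − 19.4)×3400
The z_c×3400 term appears on both sides and cancels. Collect the known terms of each column as K = Σ(ρt)_known − 3400 × (depth of known layers): K_A = 70250 − 3400×29.49 = −30016; K_B = 51798 − 3400×(0.794 + 19.4) = −16861.6.
Balance: K_A + 4.49×ρ = K_B, so ρ = (K_B − K_A)/4.49 = 13154.4/4.49 = 2930 kg/m³.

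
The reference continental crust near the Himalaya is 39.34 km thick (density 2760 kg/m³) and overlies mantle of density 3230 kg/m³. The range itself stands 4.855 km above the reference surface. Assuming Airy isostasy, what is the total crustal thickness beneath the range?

72.7 km

Root depth r = h ρ_c / (ρ_m − ρ_c) = 4.855 km × 2760 / 470 = 28.51 km.
Total thickness = T + h + r = 39.34 km + 4.855 km + 28.51 km = 72.7 km.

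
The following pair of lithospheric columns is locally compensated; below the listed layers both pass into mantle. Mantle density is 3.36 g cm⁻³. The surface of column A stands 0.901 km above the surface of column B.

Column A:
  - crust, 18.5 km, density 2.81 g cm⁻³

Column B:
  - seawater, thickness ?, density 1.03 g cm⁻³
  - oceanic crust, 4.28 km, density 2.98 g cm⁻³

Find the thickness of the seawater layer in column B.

Take the compensation level at the base of the deeper column (depth z_c below the surface of column A) and equate Σ ρ_i t_i down to z_c; mantle fills any gap and the z_c terms cancel.
Column A: 18.5×2.81 + (z_c − 18.5)×3.36
Column B: 0.901×0 + x×1.03 + 4.28×2.98 + (z_c − 0.901 − 4.28 − x)×3.36
The z_c×3.36 term appears on both sides and cancels. Collect the known terms of each column as K = Σ(ρt)_known − 3.36 × (depth of known layers): K_A = 51.985 − 3.36×18.5 = −10.175; K_B = 12.7544 − 3.36×(0.901 + 4.28) = −4.65376.
Balance: K_A = K_B − x×(3.36 − 1.03), so x = (K_B − K_A)/(3.36 − 1.03) = 5.52124/2.33 = 2.37 km.

2.37 km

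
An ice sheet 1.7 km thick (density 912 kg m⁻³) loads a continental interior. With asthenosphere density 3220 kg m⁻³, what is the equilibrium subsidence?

In Airy isostatic equilibrium: the ice load ρ_ice t is balanced by mantle displaced below, ρ_m s.
s = t ρ_ice / ρ_m = 1.7 km × 912/3220 = 0.481 km.

0.481 km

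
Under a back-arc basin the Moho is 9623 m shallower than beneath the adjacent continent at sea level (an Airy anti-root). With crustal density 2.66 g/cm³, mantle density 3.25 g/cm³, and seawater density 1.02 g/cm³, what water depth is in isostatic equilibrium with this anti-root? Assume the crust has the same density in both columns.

Replacing a thickness d of crust by seawater at the top must be balanced by replacing crust with mantle at the base: d (ρ_c − ρ_w) = a (ρ_m − ρ_c).
d = a (ρ_m − ρ_c)/(ρ_c − ρ_w) = 9623 m × 0.59/1.64 = 3460 m.

3460 m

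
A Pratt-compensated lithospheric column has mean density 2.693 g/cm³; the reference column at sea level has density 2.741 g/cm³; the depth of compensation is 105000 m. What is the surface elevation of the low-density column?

ρ_ref D = ρ (D + h) → h = D (ρ_ref − ρ)/ρ.
h = 105000 m × (2.741 − 2.693)/2.693 = 1870 m.

1870 m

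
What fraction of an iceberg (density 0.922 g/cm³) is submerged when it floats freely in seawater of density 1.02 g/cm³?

Submerged fraction = ρ_obj/ρ_fluid = 0.922/1.02 = 90.4%.

90.4%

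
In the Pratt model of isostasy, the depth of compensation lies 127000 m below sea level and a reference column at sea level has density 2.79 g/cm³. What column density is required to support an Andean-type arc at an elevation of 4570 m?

2.69 g/cm³

Pratt balance: ρ_ref D = ρ (D + h).
ρ = ρ_ref D/(D + h) = 2.79 × 127000 m/(127000 m + 4570 m) = 2.69 g/cm³.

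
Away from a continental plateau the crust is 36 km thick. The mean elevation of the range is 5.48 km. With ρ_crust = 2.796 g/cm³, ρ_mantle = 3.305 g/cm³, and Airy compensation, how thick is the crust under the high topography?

71.6 km

Root depth r = h ρ_c / (ρ_m − ρ_c) = 5.48 km × 2.796 / 0.509 = 30.1 km.
Total thickness = T + h + r = 36 km + 5.48 km + 30.1 km = 71.6 km.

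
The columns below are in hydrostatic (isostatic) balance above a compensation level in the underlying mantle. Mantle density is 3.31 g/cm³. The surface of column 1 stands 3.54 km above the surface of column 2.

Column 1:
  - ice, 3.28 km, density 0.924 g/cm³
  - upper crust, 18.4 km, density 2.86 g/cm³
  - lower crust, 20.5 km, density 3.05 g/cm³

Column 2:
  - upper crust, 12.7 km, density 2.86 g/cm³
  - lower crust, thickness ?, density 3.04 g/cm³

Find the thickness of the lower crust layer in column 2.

Take the compensation level at the base of the deeper column (depth z_c below the surface of column 1) and equate Σ ρ_i t_i down to z_c; mantle fills any gap and the z_c terms cancel.
Column 1: 3.28×0.924 + 18.4×2.86 + 20.5×3.05 + (z_c − 42.18)×3.31
Column 2: 3.54×0 + 12.7×2.86 + x×3.04 + (z_c − 3.54 − 12.7 − x)×3.31
The z_c×3.31 term appears on both sides and cancels. Collect the known terms of each column as K = Σ(ρt)_known − 3.31 × (depth of known layers): K_1 = 118.17972 − 3.31×42.18 = −21.43608; K_2 = 36.322 − 3.31×(3.54 + 12.7) = −17.4324.
Balance: K_1 = K_2 − x×(3.31 − 3.04), so x = (K_2 − K_1)/(3.31 − 3.04) = 4.00368/0.27 = 14.8 km.

14.8 km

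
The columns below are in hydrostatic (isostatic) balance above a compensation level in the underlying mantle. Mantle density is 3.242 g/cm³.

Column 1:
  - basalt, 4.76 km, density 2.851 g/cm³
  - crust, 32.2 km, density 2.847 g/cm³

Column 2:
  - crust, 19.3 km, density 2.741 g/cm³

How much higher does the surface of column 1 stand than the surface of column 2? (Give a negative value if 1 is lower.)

1.51 km

For any compensation level in the mantle, the mantle terms cancel and isostasy reduces to e = (Σt_1 − Σt_2) − (Σ(ρt)_1 − Σ(ρt)_2) / ρ_m.
Σt_1 = 36.96 km; Σt_2 = 19.3 km; Σ(ρt)_1 = 105.24416; Σ(ρt)_2 = 52.9013 (in km·g/cm³).
e = (36.96 − 19.3) − (105.24416 − 52.9013) / 3.242 = 1.51 km.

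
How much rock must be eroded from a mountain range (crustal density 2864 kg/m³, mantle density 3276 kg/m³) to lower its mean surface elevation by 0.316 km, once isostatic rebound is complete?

Net drop Δ = e − u = e − e ρ_c/ρ_m = e (ρ_m − ρ_c)/ρ_m.
e = Δ ρ_m/(ρ_m − ρ_c) = 0.316 km × 3276/412 = 2.51 km.

2.51 km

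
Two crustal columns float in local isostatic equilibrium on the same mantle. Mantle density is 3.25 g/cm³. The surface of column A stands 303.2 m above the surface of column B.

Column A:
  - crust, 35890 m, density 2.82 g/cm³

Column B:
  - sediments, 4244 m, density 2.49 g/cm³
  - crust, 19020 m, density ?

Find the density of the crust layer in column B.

Take the compensation level at the base of the deeper column (depth z_c below the surface of column A) and equate Σ ρ_i t_i down to z_c; mantle fills any gap and the z_c terms cancel.
Column A: 35890×2.82 + (z_c − 35890)×3.25
Column B: 303.2×0 + 4244×2.49 + 19020×ρ + (z_c − 303.2 − 23264)×3.25
The z_c×3.25 term appears on both sides and cancels. Collect the known terms of each column as K = Σ(ρt)_known − 3.25 × (depth of known layers): K_A = 101209.8 − 3.25×35890 = −15432.7; K_B = 10567.56 − 3.25×(303.2 + 23264) = −66025.84.
Balance: K_A = K_B + 19020×ρ, so ρ = (K_A − K_B)/19020 = 50593.1/19020 = 2.66 g/cm³.

2.66 g/cm³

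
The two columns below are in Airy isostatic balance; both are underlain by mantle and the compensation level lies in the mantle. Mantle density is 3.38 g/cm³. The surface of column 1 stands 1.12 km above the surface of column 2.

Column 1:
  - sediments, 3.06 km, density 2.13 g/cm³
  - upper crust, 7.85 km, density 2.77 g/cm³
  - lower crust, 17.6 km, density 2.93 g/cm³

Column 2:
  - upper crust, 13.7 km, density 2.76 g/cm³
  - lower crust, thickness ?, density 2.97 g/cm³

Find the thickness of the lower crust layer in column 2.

Take the compensation level at the base of the deeper column (depth z_c below the surface of column 1) and equate Σ ρ_i t_i down to z_c; mantle fills any gap and the z_c terms cancel.
Column 1: 3.06×2.13 + 7.85×2.77 + 17.6×2.93 + (z_c − 28.51)×3.38
Column 2: 1.12×0 + 13.7×2.76 + x×2.97 + (z_c − 1.12 − 13.7 − x)×3.38
The z_c×3.38 term appears on both sides and cancels. Collect the known terms of each column as K = Σ(ρt)_known − 3.38 × (depth of known layers): K_1 = 79.8303 − 3.38×28.51 = −16.5335; K_2 = 37.812 − 3.38×(1.12 + 13.7) = −12.2796.
Balance: K_1 = K_2 − x×(3.38 − 2.97), so x = (K_2 − K_1)/(3.38 − 2.97) = 4.2539/0.41 = 10.4 km.

10.4 km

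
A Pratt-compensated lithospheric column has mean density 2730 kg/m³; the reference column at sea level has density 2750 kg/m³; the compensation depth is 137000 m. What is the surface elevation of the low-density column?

1000 m

ρ_ref D = ρ (D + h) → h = D (ρ_ref − ρ)/ρ.
h = 137000 m × (2750 − 2730)/2730 = 1000 m.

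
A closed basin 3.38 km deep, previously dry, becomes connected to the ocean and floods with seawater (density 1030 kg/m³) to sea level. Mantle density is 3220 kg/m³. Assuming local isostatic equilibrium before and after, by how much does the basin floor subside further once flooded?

After flooding the water column is d + s deep. Its weight must equal the weight of mantle displaced by the extra subsidence s: (d + s) ρ_w = s ρ_m.
s = d ρ_w / (ρ_m − ρ_w) = 3.38 km × 1030/(3220 − 1030) = 1.59 km.

1.59 km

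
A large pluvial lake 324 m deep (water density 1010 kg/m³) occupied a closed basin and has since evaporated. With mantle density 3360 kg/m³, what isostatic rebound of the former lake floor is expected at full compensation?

u = d ρ_w/ρ_m = 324 m × 1010/3360 = 97.4 m.

97.4 m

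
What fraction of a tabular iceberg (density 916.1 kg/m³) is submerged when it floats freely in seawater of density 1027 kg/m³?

Submerged fraction = ρ_obj/ρ_fluid = 916.1/1027 = 89.2%.

89.2%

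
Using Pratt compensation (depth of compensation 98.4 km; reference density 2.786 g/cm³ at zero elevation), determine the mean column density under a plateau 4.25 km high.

2.67 g/cm³

Pratt balance: ρ_ref D = ρ (D + h).
ρ = ρ_ref D/(D + h) = 2.786 × 98.4 km/(98.4 km + 4.25 km) = 2.67 g/cm³.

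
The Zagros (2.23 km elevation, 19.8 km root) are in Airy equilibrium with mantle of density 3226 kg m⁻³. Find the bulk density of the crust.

2900 kg m⁻³

ρ_c h = (ρ_m − ρ_c) r → ρ_c (h + r) = ρ_m r → ρ_c = ρ_m r / (h + r).
ρ_c = 3226 × 19.8 km / (2.23 km + 19.8 km) = 2900 kg m⁻³.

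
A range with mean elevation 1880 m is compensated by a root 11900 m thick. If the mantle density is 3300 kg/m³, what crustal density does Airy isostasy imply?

ρ_c h = (ρ_m − ρ_c) r → ρ_c (h + r) = ρ_m r → ρ_c = ρ_m r / (h + r).
ρ_c = 3300 × 11900 m / (1880 m + 11900 m) = 2850 kg/m³.

2850 kg/m³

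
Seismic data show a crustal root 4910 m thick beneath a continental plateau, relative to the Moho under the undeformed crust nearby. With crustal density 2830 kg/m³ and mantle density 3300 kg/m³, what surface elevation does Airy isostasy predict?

815 m

Balancing pressure at the compensation depth: ρ_c h = (ρ_m − ρ_c) r.
h = r (ρ_m − ρ_c) / ρ_c = 4910 m × (3300 − 2830) / 2830 = 815 m.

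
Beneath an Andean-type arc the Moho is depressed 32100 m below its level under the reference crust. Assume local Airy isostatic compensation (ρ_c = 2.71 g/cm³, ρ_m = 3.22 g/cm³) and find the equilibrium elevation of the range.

6040 m

In Airy isostatic equilibrium: ρ_c h = (ρ_m − ρ_c) r.
h = r (ρ_m − ρ_c) / ρ_c = 32100 m × (3.22 − 2.71) / 2.71 = 6040 m.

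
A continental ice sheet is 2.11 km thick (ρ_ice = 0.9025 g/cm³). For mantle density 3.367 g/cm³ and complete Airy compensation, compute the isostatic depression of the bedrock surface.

In Airy isostatic equilibrium: the ice load ρ_ice t is balanced by mantle displaced below, ρ_m s.
s = t ρ_ice / ρ_m = 2.11 km × 0.9025/3.367 = 0.566 km.

0.566 km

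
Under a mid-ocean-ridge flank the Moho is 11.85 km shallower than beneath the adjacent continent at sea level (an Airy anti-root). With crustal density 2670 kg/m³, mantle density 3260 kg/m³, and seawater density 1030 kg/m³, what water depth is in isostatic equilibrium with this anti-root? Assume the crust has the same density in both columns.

Replacing a thickness d of crust by seawater at the top must be balanced by replacing crust with mantle at the base: d (ρ_c − ρ_w) = a (ρ_m − ρ_c).
d = a (ρ_m − ρ_c)/(ρ_c − ρ_w) = 11.85 km × 590/1640 = 4.26 km.

4.26 km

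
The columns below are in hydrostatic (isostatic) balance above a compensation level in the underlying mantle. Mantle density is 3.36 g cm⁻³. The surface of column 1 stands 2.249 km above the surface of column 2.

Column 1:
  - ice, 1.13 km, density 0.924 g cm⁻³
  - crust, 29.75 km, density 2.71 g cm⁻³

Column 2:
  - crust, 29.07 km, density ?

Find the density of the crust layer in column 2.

Take the compensation level at the base of the deeper column (depth z_c below the surface of column 1) and equate Σ ρ_i t_i down to z_c; mantle fills any gap and the z_c terms cancel.
Column 1: 1.13×0.924 + 29.75×2.71 + (z_c − 30.88)×3.36
Column 2: 2.249×0 + 29.07×ρ + (z_c − 2.249 − 29.07)×3.36
The z_c×3.36 term appears on both sides and cancels. Collect the known terms of each column as K = Σ(ρt)_known − 3.36 × (depth of known layers): K_1 = 81.66662 − 3.36×30.88 = −22.09018; K_2 = 0 − 3.36×(2.249 + 29.07) = −105.23184.
Balance: K_1 = K_2 + 29.07×ρ, so ρ = (K_1 − K_2)/29.07 = 83.1417/29.07 = 2.86 g cm⁻³.

2.86 g cm⁻³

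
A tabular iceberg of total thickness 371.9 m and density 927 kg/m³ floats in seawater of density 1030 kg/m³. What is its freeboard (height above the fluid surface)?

37.2 m

Floating equilibrium: submerged depth d = t ρ_obj/ρ_fluid = 371.9 m × 927/1030 = 334.7 m.
Freeboard = t − d = 371.9 m − 334.7 m = 37.2 m.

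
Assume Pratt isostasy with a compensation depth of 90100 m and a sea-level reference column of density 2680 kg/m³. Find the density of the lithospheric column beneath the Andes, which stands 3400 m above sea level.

2580 kg/m³

Pratt balance: ρ_ref D = ρ (D + h).
ρ = ρ_ref D/(D + h) = 2680 × 90100 m/(90100 m + 3400 m) = 2580 kg/m³.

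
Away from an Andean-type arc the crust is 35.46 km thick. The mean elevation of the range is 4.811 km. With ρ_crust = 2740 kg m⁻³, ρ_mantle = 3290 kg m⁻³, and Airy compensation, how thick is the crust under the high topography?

64.2 km

Root depth r = h ρ_c / (ρ_m − ρ_c) = 4.811 km × 2740 / 550 = 23.97 km.
Total thickness = T + h + r = 35.46 km + 4.811 km + 23.97 km = 64.2 km.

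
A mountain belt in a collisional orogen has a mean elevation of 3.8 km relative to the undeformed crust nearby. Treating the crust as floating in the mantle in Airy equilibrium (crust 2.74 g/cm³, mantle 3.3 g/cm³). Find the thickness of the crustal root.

Balancing pressure at the compensation depth: the weight of the topography is balanced by the buoyancy of the root, ρ_c h = (ρ_m − ρ_c) r.
r = h · ρ_c / (ρ_m − ρ_c) = 3.8 km × 2.74 / (3.3 − 2.74) = 18.6 km.

18.6 km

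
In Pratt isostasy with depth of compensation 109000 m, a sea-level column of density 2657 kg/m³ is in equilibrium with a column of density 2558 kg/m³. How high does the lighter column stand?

4220 m

ρ_ref D = ρ (D + h) → h = D (ρ_ref − ρ)/ρ.
h = 109000 m × (2657 − 2558)/2558 = 4220 m.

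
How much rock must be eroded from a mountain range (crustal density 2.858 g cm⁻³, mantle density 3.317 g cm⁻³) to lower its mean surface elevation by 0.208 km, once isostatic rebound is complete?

1.5 km

Net drop Δ = e − u = e − e ρ_c/ρ_m = e (ρ_m − ρ_c)/ρ_m.
e = Δ ρ_m/(ρ_m − ρ_c) = 0.208 km × 3.317/0.459 = 1.5 km.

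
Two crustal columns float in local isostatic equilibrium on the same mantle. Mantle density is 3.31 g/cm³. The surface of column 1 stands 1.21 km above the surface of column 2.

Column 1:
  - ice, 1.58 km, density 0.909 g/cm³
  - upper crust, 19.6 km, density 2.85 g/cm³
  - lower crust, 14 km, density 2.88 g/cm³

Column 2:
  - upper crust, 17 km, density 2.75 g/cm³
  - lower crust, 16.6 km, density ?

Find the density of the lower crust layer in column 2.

Take the compensation level at the base of the deeper column (depth z_c below the surface of column 1) and equate Σ ρ_i t_i down to z_c; mantle fills any gap and the z_c terms cancel.
Column 1: 1.58×0.909 + 19.6×2.85 + 14×2.88 + (z_c − 35.18)×3.31
Column 2: 1.21×0 + 17×2.75 + 16.6×ρ + (z_c − 1.21 − 33.6)×3.31
The z_c×3.31 term appears on both sides and cancels. Collect the known terms of each column as K = Σ(ρt)_known − 3.31 × (depth of known layers): K_1 = 97.61622 − 3.31×35.18 = −18.82958; K_2 = 46.75 − 3.31×(1.21 + 33.6) = −68.4711.
Balance: K_1 = K_2 + 16.6×ρ, so ρ = (K_1 − K_2)/16.6 = 49.6415/16.6 = 2.99 g/cm³.

2.99 g/cm³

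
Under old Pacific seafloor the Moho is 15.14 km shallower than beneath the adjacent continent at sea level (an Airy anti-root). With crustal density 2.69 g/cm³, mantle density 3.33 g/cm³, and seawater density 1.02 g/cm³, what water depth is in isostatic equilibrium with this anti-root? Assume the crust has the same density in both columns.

Replacing a thickness d of crust by seawater at the top must be balanced by replacing crust with mantle at the base: d (ρ_c − ρ_w) = a (ρ_m − ρ_c).
d = a (ρ_m − ρ_c)/(ρ_c − ρ_w) = 15.14 km × 0.64/1.67 = 5.8 km.

5.8 km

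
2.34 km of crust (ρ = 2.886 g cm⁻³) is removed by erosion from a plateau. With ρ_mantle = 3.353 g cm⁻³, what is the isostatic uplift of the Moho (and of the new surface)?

Unloading: uplift u = e ρ_c/ρ_m = 2.34 km × 2.886/3.353 = 2.01 km.

2.01 km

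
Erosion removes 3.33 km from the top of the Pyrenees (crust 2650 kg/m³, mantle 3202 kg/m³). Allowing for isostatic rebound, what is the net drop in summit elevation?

Rebound u = e ρ_c/ρ_m = 3.33 km × 2650/3202 = 2.756 km.
Net surface drop = e − u = 3.33 km − 2.756 km = e (ρ_m − ρ_c)/ρ_m = 0.574 km.

0.574 km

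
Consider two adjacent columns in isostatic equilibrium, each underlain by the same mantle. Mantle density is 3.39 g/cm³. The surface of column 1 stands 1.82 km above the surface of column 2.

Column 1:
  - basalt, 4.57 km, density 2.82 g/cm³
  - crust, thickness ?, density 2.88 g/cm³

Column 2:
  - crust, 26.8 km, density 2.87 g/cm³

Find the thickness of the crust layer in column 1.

Take the compensation level at the base of the deeper column (depth z_c below the surface of column 1) and equate Σ ρ_i t_i down to z_c; mantle fills any gap and the z_c terms cancel.
Column 1: 4.57×2.82 + x×2.88 + (z_c − 4.57 − x)×3.39
Column 2: 1.82×0 + 26.8×2.87 + (z_c − 1.82 − 26.8)×3.39
The z_c×3.39 term appears on both sides and cancels. Collect the known terms of each column as K = Σ(ρt)_known − 3.39 × (depth of known layers): K_1 = 12.8874 − 3.39×4.57 = −2.6049; K_2 = 76.916 − 3.39×(1.82 + 26.8) = −20.1058.
Balance: K_1 − x×(3.39 − 2.88) = K_2, so x = (K_1 − K_2)/(3.39 − 2.88) = 17.5009/0.51 = 34.3 km.

34.3 km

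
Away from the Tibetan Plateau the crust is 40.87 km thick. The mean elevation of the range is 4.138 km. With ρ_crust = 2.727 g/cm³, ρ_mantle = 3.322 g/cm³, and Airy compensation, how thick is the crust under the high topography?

64 km

Root depth r = h ρ_c / (ρ_m − ρ_c) = 4.138 km × 2.727 / 0.595 = 18.97 km.
Total thickness = T + h + r = 40.87 km + 4.138 km + 18.97 km = 64 km.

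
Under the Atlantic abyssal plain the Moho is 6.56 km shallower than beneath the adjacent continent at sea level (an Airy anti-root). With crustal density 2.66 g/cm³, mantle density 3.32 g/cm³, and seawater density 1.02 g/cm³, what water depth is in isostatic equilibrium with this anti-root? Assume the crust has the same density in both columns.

Replacing a thickness d of crust by seawater at the top must be balanced by replacing crust with mantle at the base: d (ρ_c − ρ_w) = a (ρ_m − ρ_c).
d = a (ρ_m − ρ_c)/(ρ_c − ρ_w) = 6.56 km × 0.66/1.64 = 2.64 km.

2.64 km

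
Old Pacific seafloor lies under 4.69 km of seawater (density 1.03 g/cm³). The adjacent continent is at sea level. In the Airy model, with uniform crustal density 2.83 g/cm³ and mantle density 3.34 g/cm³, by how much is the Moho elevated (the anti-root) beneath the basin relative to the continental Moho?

In Airy isostatic equilibrium: replacing crust with seawater at the top is compensated by replacing crust with mantle at the base: d (ρ_c − ρ_w) = a (ρ_m − ρ_c).
a = d (ρ_c − ρ_w)/(ρ_m − ρ_c) = 4.69 km × 1.8/0.51 = 16.6 km.

16.6 km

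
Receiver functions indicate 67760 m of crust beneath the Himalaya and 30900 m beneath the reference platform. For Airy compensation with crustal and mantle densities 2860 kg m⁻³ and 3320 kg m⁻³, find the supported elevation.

Excess crust Δ = 67760 m − 30900 m = 36860 m, split between elevation h and root r with h + r = Δ.
Airy balance ρ_c h = (ρ_m − ρ_c) r gives r = h ρ_c/(ρ_m − ρ_c), so h (1 + ρ_c/(ρ_m − ρ_c)) = Δ, i.e. h = Δ (ρ_m − ρ_c)/ρ_m.
h = 36860 m × 460/3320 = 5110 m.

5110 m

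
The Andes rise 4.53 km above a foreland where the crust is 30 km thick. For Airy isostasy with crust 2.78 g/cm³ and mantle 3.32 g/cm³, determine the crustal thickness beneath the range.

57.9 km

Root depth r = h ρ_c / (ρ_m − ρ_c) = 4.53 km × 2.78 / 0.54 = 23.32 km.
Total thickness = T + h + r = 30 km + 4.53 km + 23.32 km = 57.9 km.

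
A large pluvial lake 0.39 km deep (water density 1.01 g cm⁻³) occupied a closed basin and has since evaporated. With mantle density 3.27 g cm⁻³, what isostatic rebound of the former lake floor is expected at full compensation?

u = d ρ_w/ρ_m = 0.39 km × 1.01/3.27 = 0.12 km.

0.12 km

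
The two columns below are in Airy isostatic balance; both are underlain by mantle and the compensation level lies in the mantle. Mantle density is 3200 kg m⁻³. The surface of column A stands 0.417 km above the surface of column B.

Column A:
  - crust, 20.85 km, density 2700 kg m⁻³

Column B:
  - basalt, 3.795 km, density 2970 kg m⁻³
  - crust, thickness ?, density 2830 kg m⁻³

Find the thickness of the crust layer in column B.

22.2 km

Take the compensation level at the base of the deeper column (depth z_c below the surface of column A) and equate Σ ρ_i t_i down to z_c; mantle fills any gap and the z_c terms cancel.
Column A: 20.85×2700 + (z_c − 20.85)×3200
Column B: 0.417×0 + 3.795×2970 + x×2830 + (z_c − 0.417 − 3.795 − x)×3200
The z_c×3200 term appears on both sides and cancels. Collect the known terms of each column as K = Σ(ρt)_known − 3200 × (depth of known layers): K_A = 56295 − 3200×20.85 = −10425; K_B = 11271.15 − 3200×(0.417 + 3.795) = −2207.25.
Balance: K_A = K_B − x×(3200 − 2830), so x = (K_B − K_A)/(3200 − 2830) = 8217.75/370 = 22.2 km.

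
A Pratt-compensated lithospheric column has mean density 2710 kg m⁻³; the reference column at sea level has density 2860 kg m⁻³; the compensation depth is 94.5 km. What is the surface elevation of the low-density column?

5.23 km

ρ_ref D = ρ (D + h) → h = D (ρ_ref − ρ)/ρ.
h = 94.5 km × (2860 − 2710)/2710 = 5.23 km.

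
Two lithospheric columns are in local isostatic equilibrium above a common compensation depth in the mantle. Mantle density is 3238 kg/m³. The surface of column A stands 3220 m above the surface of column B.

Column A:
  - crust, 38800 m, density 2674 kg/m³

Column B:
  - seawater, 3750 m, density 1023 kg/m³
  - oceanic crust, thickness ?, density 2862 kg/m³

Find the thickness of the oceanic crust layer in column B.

8380 m

Take the compensation level at the base of the deeper column (depth z_c below the surface of column A) and equate Σ ρ_i t_i down to z_c; mantle fills any gap and the z_c terms cancel.
Column A: 38800×2674 + (z_c − 38800)×3238
Column B: 3220×0 + 3750×1023 + x×2862 + (z_c − 3220 − 3750 − x)×3238
The z_c×3238 term appears on both sides and cancels. Collect the known terms of each column as K = Σ(ρt)_known − 3238 × (depth of known layers): K_A = 103751200 − 3238×38800 = −21883200; K_B = 3836250 − 3238×(3220 + 3750) = −18732610.
Balance: K_A = K_B − x×(3238 − 2862), so x = (K_B − K_A)/(3238 − 2862) = 3150590/376 = 8380 m.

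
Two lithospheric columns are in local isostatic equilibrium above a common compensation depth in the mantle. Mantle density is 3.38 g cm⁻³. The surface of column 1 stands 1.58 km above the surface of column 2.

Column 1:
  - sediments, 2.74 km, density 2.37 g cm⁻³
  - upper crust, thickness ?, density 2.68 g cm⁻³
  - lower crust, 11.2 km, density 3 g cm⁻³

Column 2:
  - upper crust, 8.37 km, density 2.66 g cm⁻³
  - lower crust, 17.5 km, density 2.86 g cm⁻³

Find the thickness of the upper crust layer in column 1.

Take the compensation level at the base of the deeper column (depth z_c below the surface of column 1) and equate Σ ρ_i t_i down to z_c; mantle fills any gap and the z_c terms cancel.
Column 1: 2.74×2.37 + x×2.68 + 11.2×3 + (z_c − 13.94 − x)×3.38
Column 2: 1.58×0 + 8.37×2.66 + 17.5×2.86 + (z_c − 1.58 − 25.87)×3.38
The z_c×3.38 term appears on both sides and cancels. Collect the known terms of each column as K = Σ(ρt)_known − 3.38 × (depth of known layers): K_1 = 40.0938 − 3.38×13.94 = −7.0234; K_2 = 72.3142 − 3.38×(1.58 + 25.87) = −20.4668.
Balance: K_1 − x×(3.38 − 2.68) = K_2, so x = (K_1 − K_2)/(3.38 − 2.68) = 13.4434/0.7 = 19.2 km.

19.2 km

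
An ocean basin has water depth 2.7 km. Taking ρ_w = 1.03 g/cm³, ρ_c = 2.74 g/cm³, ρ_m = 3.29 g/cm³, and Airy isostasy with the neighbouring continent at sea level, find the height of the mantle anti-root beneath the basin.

Isostatic balance requires: replacing crust with seawater at the top is compensated by replacing crust with mantle at the base: d (ρ_c − ρ_w) = a (ρ_m − ρ_c).
a = d (ρ_c − ρ_w)/(ρ_m − ρ_c) = 2.7 km × 1.71/0.55 = 8.39 km.

8.39 km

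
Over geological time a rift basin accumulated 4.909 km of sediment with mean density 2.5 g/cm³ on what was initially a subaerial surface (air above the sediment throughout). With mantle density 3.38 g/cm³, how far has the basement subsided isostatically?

3.63 km

Subaerial load: s = t ρ_sed / ρ_m = 4.909 km × 2.5/3.38 = 3.63 km.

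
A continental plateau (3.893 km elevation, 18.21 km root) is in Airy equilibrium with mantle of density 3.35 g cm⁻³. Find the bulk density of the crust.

2.76 g cm⁻³

ρ_c h = (ρ_m − ρ_c) r → ρ_c (h + r) = ρ_m r → ρ_c = ρ_m r / (h + r).
ρ_c = 3.35 × 18.21 km / (3.893 km + 18.21 km) = 2.76 g cm⁻³.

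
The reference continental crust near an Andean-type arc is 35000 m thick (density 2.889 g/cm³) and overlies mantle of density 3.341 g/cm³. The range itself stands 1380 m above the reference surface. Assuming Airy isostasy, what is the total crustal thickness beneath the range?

Root depth r = h ρ_c / (ρ_m − ρ_c) = 1380 m × 2.889 / 0.452 = 8820 m.
Total thickness = T + h + r = 35000 m + 1380 m + 8820 m = 45200 m.

45200 m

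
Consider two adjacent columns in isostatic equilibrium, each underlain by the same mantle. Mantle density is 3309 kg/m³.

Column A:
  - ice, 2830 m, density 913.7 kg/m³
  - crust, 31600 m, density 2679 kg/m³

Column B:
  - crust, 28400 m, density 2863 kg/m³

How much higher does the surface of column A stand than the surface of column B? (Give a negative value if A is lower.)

For any compensation level in the mantle, the mantle terms cancel and isostasy reduces to e = (Σt_A − Σt_B) − (Σ(ρt)_A − Σ(ρt)_B) / ρ_m.
Σt_A = 34430 m; Σt_B = 28400 m; Σ(ρt)_A = 87242171; Σ(ρt)_B = 81309200 (in m·kg/m³).
e = (34430 − 28400) − (87242171 − 81309200) / 3309 = 4240 m.

4240 m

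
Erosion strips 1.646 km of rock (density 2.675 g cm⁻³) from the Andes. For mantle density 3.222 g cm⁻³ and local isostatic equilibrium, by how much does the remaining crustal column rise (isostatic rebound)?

1.37 km

Unloading: uplift u = e ρ_c/ρ_m = 1.646 km × 2.675/3.222 = 1.37 km.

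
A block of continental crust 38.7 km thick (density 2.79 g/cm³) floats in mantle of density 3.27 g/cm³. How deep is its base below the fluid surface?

33 km

Draft d = t ρ_obj/ρ_fluid = 38.7 km × 2.79/3.27 = 33 km.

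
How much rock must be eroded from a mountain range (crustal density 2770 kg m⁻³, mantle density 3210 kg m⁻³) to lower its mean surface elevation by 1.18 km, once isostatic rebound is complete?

Net drop Δ = e − u = e − e ρ_c/ρ_m = e (ρ_m − ρ_c)/ρ_m.
e = Δ ρ_m/(ρ_m − ρ_c) = 1.18 km × 3210/440 = 8.61 km.

8.61 km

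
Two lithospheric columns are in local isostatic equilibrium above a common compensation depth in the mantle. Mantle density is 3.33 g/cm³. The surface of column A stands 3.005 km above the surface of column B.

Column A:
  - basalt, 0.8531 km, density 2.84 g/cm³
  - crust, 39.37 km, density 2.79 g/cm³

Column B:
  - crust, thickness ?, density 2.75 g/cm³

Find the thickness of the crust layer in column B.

Take the compensation level at the base of the deeper column (depth z_c below the surface of column A) and equate Σ ρ_i t_i down to z_c; mantle fills any gap and the z_c terms cancel.
Column A: 0.8531×2.84 + 39.37×2.79 + (z_c − 40.2231)×3.33
Column B: 3.005×0 + x×2.75 + (z_c − 3.005 − 0 − x)×3.33
The z_c×3.33 term appears on both sides and cancels. Collect the known terms of each column as K = Σ(ρt)_known − 3.33 × (depth of known layers): K_A = 112.265104 − 3.33×40.2231 = −21.677819; K_B = 0 − 3.33×(3.005 + 0) = −10.00665.
Balance: K_A = K_B − x×(3.33 − 2.75), so x = (K_B − K_A)/(3.33 − 2.75) = 11.6712/0.58 = 20.1 km.

20.1 km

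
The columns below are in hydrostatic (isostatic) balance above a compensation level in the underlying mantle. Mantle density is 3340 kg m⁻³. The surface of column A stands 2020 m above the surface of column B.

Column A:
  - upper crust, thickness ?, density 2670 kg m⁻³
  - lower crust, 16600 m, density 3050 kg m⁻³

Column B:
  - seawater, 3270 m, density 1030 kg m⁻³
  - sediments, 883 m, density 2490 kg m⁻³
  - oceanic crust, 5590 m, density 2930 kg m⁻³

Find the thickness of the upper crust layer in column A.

Take the compensation level at the base of the deeper column (depth z_c below the surface of column A) and equate Σ ρ_i t_i down to z_c; mantle fills any gap and the z_c terms cancel.
Column A: x×2670 + 16600×3050 + (z_c − 16600 − x)×3340
Column B: 2020×0 + 3270×1030 + 883×2490 + 5590×2930 + (z_c − 2020 − 9743)×3340
The z_c×3340 term appears on both sides and cancels. Collect the known terms of each column as K = Σ(ρt)_known − 3340 × (depth of known layers): K_A = 50630000 − 3340×16600 = −4814000; K_B = 21945470 − 3340×(2020 + 9743) = −17342950.
Balance: K_A − x×(3340 − 2670) = K_B, so x = (K_A − K_B)/(3340 − 2670) = 12529000/670 = 18700 m.

18700 m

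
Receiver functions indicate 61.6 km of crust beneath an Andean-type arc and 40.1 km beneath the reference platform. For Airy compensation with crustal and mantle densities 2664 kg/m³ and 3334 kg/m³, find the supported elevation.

Excess crust Δ = 61.6 km − 40.1 km = 21.5 km, split between elevation h and root r with h + r = Δ.
Airy balance ρ_c h = (ρ_m − ρ_c) r gives r = h ρ_c/(ρ_m − ρ_c), so h (1 + ρ_c/(ρ_m − ρ_c)) = Δ, i.e. h = Δ (ρ_m − ρ_c)/ρ_m.
h = 21.5 km × 670/3334 = 4.32 km.

4.32 km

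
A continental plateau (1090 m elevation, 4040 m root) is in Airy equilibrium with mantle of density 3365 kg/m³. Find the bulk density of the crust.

2650 kg/m³

ρ_c h = (ρ_m − ρ_c) r → ρ_c (h + r) = ρ_m r → ρ_c = ρ_m r / (h + r).
ρ_c = 3365 × 4040 m / (1090 m + 4040 m) = 2650 kg/m³.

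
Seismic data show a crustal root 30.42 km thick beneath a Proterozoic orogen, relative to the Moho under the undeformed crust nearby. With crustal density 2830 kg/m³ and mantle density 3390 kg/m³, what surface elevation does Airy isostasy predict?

6.02 km

In Airy isostatic equilibrium: ρ_c h = (ρ_m − ρ_c) r.
h = r (ρ_m − ρ_c) / ρ_c = 30.42 km × (3390 − 2830) / 2830 = 6.02 km.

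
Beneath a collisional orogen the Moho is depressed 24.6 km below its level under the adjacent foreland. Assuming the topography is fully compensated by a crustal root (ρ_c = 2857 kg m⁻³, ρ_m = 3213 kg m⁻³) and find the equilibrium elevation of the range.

3.07 km

In Airy isostatic equilibrium: ρ_c h = (ρ_m − ρ_c) r.
h = r (ρ_m − ρ_c) / ρ_c = 24.6 km × (3213 − 2857) / 2857 = 3.07 km.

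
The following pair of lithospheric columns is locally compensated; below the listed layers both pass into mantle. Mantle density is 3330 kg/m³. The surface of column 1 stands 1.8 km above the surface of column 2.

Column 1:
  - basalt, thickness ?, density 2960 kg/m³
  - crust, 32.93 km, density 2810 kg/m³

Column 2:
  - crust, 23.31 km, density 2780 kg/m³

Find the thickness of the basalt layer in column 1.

4.57 km

Take the compensation level at the base of the deeper column (depth z_c below the surface of column 1) and equate Σ ρ_i t_i down to z_c; mantle fills any gap and the z_c terms cancel.
Column 1: x×2960 + 32.93×2810 + (z_c − 32.93 − x)×3330
Column 2: 1.8×0 + 23.31×2780 + (z_c − 1.8 − 23.31)×3330
The z_c×3330 term appears on both sides and cancels. Collect the known terms of each column as K = Σ(ρt)_known − 3330 × (depth of known layers): K_1 = 92533.3 − 3330×32.93 = −17123.6; K_2 = 64801.8 − 3330×(1.8 + 23.31) = −18814.5.
Balance: K_1 − x×(3330 − 2960) = K_2, so x = (K_1 − K_2)/(3330 − 2960) = 1690.9/370 = 4.57 km.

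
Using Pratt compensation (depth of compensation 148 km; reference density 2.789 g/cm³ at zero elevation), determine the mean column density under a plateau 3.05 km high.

Pratt balance: ρ_ref D = ρ (D + h).
ρ = ρ_ref D/(D + h) = 2.789 × 148 km/(148 km + 3.05 km) = 2.73 g/cm³.

2.73 g/cm³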